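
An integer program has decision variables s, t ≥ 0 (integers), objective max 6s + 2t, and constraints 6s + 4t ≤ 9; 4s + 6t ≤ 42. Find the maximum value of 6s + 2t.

(s,t)=(1,0): 6·1+4·0=6≤9, 4·1+6·0=4≤42, objective 6.
(s,t)=(0,1): 6·0+4·1=4≤9, 4·0+6·1=6≤42, objective 2.
(s,t)=(0,0): 6·0+4·0=0≤9, 4·0+6·0=0≤42, objective 0.
The best lattice point is (1,0), giving 6.

6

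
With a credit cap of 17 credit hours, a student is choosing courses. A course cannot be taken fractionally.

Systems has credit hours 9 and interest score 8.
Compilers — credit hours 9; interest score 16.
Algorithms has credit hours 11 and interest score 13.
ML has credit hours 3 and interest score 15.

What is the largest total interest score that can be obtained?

31

Treat it as a binary knapsack problem.
Algorithms + ML: credit hours 11 + 3 = 14 ≤ 17, interest score 13 + 15 = 28.
Compilers + ML: credit hours 9 + 3 = 12 ≤ 17, interest score 16 + 15 = 31.
Best is Compilers and ML with total interest score 31.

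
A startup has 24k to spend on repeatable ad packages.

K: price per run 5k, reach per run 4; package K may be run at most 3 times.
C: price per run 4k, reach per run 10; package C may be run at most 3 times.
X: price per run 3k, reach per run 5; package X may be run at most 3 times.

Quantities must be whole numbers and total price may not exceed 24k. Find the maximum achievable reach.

C has the best ratio (10/4); taking only C gives at most 3×10 = 30 (stopped by the supply cap of 3).
Mixing does better — 3×C and 3×X: price 21 ≤ 24, reach 3·10 + 3·5 = 45.

45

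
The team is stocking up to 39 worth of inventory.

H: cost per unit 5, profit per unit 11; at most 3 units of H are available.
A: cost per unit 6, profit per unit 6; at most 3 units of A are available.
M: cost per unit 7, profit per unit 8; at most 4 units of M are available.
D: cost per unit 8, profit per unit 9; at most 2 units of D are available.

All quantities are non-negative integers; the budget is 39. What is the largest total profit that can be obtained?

3×H, 1×M, and 2×D: cost 38 ≤ 39, profit 3·11 + 1·8 + 2·9 = 59.
3×H, 2×M, and 1×D: cost 37 ≤ 39, profit 3·11 + 2·8 + 1·9 = 58.
Best is 59.

59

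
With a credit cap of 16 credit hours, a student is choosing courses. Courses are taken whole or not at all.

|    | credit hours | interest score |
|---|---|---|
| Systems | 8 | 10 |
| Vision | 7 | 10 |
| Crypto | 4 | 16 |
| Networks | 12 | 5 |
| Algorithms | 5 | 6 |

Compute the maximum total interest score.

Take Vision, Crypto, and Algorithms: credit hours 7 + 4 + 5 = 16 ≤ 16, interest score 10 + 16 + 6 = 32.
No other feasible combination does better.

32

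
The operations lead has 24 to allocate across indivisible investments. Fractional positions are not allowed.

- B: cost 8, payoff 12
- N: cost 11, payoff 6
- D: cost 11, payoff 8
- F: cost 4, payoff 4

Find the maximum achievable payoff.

Allowing fractional choices, the relaxed optimum would be about 24.5, but investments are indivisible.
B + D + F: cost 8 + 11 + 4 = 23 ≤ 24, payoff 12 + 8 + 4 = 24.
B + D: cost 8 + 11 = 19 ≤ 24, payoff 12 + 8 = 20.
B + N + F: cost 8 + 11 + 4 = 23 ≤ 24, payoff 12 + 6 + 4 = 22.
Best is B, D, and F with total payoff 24.

24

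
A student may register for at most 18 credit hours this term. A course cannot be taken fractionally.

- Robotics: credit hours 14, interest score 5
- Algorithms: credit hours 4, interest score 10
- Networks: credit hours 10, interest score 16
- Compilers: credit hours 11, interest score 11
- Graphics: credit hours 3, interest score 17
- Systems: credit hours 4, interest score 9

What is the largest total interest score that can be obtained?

43

Algorithms + Networks + Graphics: credit hours 4 + 10 + 3 = 17 ≤ 18, interest score 10 + 16 + 17 = 43.
Algorithms + Compilers + Graphics: credit hours 4 + 11 + 3 = 18 ≤ 18, interest score 10 + 11 + 17 = 38.
Networks + Graphics + Systems: credit hours 10 + 3 + 4 = 17 ≤ 18, interest score 16 + 17 + 9 = 42.
Best is Algorithms, Networks, and Graphics with total interest score 43.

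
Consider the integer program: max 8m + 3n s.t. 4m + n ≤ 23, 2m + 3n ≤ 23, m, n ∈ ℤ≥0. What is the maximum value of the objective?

49

Relaxing integrality, the LP optimum is 50.60 at (m,n) = (4.6, 4.6), which is not an integer point.
(m,n)=(5,3): 4·5+1·3=23≤23, 2·5+3·3=19≤23, objective 49.
(m,n)=(4,5): 4·4+1·5=21≤23, 2·4+3·5=23≤23, objective 47.
(m,n)=(5,2): 4·5+1·2=22≤23, 2·5+3·2=16≤23, objective 46.
No feasible integer point exceeds 49.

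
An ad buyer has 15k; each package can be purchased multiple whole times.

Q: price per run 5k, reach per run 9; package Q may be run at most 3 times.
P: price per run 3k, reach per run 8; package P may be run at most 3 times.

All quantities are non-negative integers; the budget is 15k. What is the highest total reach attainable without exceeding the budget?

This is a bounded integer knapsack.
1×Q and 3×P: price 14 ≤ 15, reach 1·9 + 3·8 = 33.
3×Q: price 15 ≤ 15, reach 3·9 = 27.
Best is 33.

33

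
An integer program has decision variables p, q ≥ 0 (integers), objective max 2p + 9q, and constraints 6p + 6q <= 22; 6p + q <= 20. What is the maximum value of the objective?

27

(p,q)=(0,3): 6·0+6·3=18≤22, 6·0+1·3=3≤20, objective 27.
(p,q)=(1,2): 6·1+6·2=18≤22, 6·1+1·2=8≤20, objective 20.
(p,q)=(0,2): 6·0+6·2=12≤22, 6·0+1·2=2≤20, objective 18.
Maximum is 27 at (p,q)=(0,3).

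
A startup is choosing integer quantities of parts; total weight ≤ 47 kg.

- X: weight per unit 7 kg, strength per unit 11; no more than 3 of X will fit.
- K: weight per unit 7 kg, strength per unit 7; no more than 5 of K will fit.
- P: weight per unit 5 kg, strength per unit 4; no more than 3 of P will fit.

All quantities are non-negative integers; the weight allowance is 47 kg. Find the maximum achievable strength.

Take 3×X, 3×K, and 1×P: weight 47 ≤ 47, strength 3·11 + 3·7 + 1·4 = 58.
X has the best ratio (11/7) and is taken to its limit of 3; remaining capacity is filled optimally with the others.

58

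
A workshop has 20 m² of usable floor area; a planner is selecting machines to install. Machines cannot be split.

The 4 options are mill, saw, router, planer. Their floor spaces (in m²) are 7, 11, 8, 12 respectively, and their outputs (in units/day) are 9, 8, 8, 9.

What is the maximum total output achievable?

18

mill + planer: floor space 7 + 12 = 19 ≤ 20, output 9 + 9 = 18.
mill + router: floor space 7 + 8 = 15 ≤ 20, output 9 + 8 = 17.
mill + saw: floor space 7 + 11 = 18 ≤ 20, output 9 + 8 = 17.
Best is mill and planer with total output 18.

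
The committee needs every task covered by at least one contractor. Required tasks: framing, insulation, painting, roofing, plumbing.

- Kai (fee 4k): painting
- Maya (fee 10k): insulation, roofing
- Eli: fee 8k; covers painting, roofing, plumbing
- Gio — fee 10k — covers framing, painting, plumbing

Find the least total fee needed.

This is a weighted set-cover instance.
The greedy cost-per-new-task heuristic would pick Eli, Maya, and Gio for 28, but a cheaper cover exists.
Choose Maya and Gio: together they cover framing, insulation, painting, roofing, plumbing — every task.
Total fee: 10 + 10 = 20.
No cover costs less than 20.

20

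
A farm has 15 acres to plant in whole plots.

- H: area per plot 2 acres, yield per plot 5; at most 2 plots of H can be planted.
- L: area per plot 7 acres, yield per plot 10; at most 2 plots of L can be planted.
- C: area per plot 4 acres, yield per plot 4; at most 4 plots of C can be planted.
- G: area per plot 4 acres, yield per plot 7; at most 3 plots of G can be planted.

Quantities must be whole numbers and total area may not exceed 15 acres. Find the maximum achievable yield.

27

This is a bounded integer knapsack.
H has the best ratio (5/2); taking only H gives at most 2×5 = 10 (stopped by the supply cap of 2).
Mixing does better — 2×H, 1×L, and 1×G: area 15 ≤ 15, yield 2·5 + 1·10 + 1·7 = 27.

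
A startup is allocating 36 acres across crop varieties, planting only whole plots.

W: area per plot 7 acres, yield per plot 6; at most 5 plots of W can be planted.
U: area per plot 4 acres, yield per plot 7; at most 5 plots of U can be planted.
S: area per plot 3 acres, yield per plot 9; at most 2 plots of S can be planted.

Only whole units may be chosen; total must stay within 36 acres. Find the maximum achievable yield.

59

Take 1×W, 5×U, and 2×S: area 33 ≤ 36, yield 1·6 + 5·7 + 2·9 = 59.
S has the best ratio (9/3) and is taken to its limit of 2; remaining capacity is filled optimally with the others.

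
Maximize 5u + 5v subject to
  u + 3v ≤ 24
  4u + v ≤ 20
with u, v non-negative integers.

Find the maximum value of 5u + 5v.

(u,v)=(3,7): 1·3+3·7=24≤24, 4·3+1·7=19≤20, objective 50.
(u,v)=(2,7): 1·2+3·7=23≤24, 4·2+1·7=15≤20, objective 45.
The best lattice point is (3,7), giving 50.

50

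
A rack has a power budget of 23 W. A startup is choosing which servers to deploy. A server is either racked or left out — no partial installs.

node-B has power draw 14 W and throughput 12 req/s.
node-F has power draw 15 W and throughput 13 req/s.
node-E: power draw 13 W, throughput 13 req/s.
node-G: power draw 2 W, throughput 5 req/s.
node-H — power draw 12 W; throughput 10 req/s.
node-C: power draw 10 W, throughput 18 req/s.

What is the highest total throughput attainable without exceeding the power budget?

node-E + node-C: power draw 13 + 10 = 23 ≤ 23, throughput 13 + 18 = 31.
node-H + node-C: power draw 12 + 10 = 22 ≤ 23, throughput 10 + 18 = 28.
node-G + node-C: power draw 2 + 10 = 12 ≤ 23, throughput 5 + 18 = 23.
Best is node-E and node-C with total throughput 31.

31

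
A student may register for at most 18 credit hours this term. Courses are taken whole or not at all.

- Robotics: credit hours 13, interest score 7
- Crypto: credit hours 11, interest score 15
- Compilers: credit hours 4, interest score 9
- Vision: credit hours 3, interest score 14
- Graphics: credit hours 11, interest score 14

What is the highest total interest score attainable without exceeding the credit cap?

Crypto + Compilers + Vision: credit hours 11 + 4 + 3 = 18 ≤ 18, interest score 15 + 9 + 14 = 38.
Crypto + Vision: credit hours 11 + 3 = 14 ≤ 18, interest score 15 + 14 = 29.
Compilers + Vision + Graphics: credit hours 4 + 3 + 11 = 18 ≤ 18, interest score 9 + 14 + 14 = 37.
Best is Crypto, Compilers, and Vision with total interest score 38.

38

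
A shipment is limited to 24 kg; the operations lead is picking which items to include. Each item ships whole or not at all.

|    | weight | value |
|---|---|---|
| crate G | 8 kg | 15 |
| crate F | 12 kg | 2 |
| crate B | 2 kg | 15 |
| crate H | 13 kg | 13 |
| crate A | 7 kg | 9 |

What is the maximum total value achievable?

43

crate B + crate H + crate A: weight 2 + 13 + 7 = 22 ≤ 24, value 15 + 13 + 9 = 37.
crate G + crate B + crate H: weight 8 + 2 + 13 = 23 ≤ 24, value 15 + 15 + 13 = 43.
crate G + crate B + crate A: weight 8 + 2 + 7 = 17 ≤ 24, value 15 + 15 + 9 = 39.
Best is crate G, crate B, and crate H with total value 43.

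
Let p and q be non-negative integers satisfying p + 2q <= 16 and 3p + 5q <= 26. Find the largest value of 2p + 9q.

The continuous relaxation peaks at (0, 5.2) with value 46.80; rounding to a feasible lattice point costs some objective.
(p,q)=(0,5) is feasible, giving 45.
(p,q)=(1,4) is feasible, giving 38.
(p,q)=(0,4) is feasible, giving 36.
Maximum is 45 at (p,q)=(0,5).

45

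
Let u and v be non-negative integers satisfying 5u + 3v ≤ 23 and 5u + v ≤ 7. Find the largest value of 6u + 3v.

21

(u,v)=(0,7): 5·0+3·7=21≤23, 5·0+1·7=7≤7, objective 21.
(u,v)=(0,6): 5·0+3·6=18≤23, 5·0+1·6=6≤7, objective 18.
Maximum is 21 at (u,v)=(0,7).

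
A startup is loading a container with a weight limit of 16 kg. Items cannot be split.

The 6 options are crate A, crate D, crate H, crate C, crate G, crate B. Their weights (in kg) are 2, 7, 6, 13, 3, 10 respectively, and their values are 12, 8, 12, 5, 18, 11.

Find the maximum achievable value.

crate A + crate D + crate G: weight 2 + 7 + 3 = 12 ≤ 16, value 12 + 8 + 18 = 38.
crate A + crate H + crate G: weight 2 + 6 + 3 = 11 ≤ 16, value 12 + 12 + 18 = 42.
crate A + crate G + crate B: weight 2 + 3 + 10 = 15 ≤ 16, value 12 + 18 + 11 = 41.
Best is crate A, crate H, and crate G with total value 42.

42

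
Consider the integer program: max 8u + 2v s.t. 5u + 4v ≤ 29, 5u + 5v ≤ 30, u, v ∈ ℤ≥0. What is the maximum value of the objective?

42

The continuous relaxation peaks at (5.8, 0) with value 46.40; rounding to a feasible lattice point costs some objective.
(u,v)=(5,1): 5·5+4·1=29≤29, 5·5+5·1=30≤30, objective 42.
(u,v)=(5,0): 5·5+4·0=25≤29, 5·5+5·0=25≤30, objective 40.
(u,v)=(4,2): 5·4+4·2=28≤29, 5·4+5·2=30≤30, objective 36.
(u,v)=(4,1): 5·4+4·1=24≤29, 5·4+5·1=25≤30, objective 34.
No feasible integer point exceeds 42.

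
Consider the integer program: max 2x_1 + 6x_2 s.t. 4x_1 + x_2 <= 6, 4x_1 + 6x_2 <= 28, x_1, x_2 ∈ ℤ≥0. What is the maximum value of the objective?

24

The continuous relaxation peaks at (0, 4.67) with value 28.00; rounding to a feasible lattice point costs some objective.
(x_1,x_2)=(0,4) is feasible, giving 24.
(x_1,x_2)=(0,3) is feasible, giving 18.
No feasible integer point exceeds 24.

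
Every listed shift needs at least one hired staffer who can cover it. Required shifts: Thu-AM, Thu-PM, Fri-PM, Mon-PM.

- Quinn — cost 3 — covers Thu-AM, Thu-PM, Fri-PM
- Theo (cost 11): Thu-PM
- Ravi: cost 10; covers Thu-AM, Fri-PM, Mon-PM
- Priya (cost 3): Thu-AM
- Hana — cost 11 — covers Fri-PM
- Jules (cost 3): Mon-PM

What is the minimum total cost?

This is an integer covering problem.
Choose Quinn and Jules: together they cover Thu-AM, Thu-PM, Fri-PM, Mon-PM — every shift.
Total cost: 3 + 3 = 6.
No cover costs less than 6.

6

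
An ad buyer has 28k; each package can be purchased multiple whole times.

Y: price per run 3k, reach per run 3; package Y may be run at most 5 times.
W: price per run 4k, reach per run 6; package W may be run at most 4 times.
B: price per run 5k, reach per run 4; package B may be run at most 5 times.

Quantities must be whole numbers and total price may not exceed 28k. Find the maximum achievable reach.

36

This is a bounded integer knapsack.
W has the best ratio (6/4); taking only W gives at most 4×6 = 24 (stopped by the supply cap of 4).
Mixing does better — 4×Y and 4×W: price 28 ≤ 28, reach 4·3 + 4·6 = 36.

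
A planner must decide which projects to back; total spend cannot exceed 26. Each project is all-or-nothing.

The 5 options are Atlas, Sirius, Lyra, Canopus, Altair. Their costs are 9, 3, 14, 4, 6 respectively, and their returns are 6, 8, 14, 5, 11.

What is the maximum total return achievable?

33

Allowing fractional choices, the relaxed optimum would be about 37.0, but projects are indivisible.
Lyra + Canopus + Altair: cost 14 + 4 + 6 = 24 ≤ 26, return 14 + 5 + 11 = 30.
Sirius + Lyra + Altair: cost 3 + 14 + 6 = 23 ≤ 26, return 8 + 14 + 11 = 33.
Atlas + Sirius + Canopus + Altair: cost 9 + 3 + 4 + 6 = 22 ≤ 26, return 6 + 8 + 5 + 11 = 30.
Best is Sirius, Lyra, and Altair with total return 33.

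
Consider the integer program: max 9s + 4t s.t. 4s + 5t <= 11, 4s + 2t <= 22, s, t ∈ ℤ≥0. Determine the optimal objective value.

18

(s,t)=(2,0) is feasible, giving 18.
(s,t)=(1,1) is feasible, giving 13.
(s,t)=(1,0) is feasible, giving 9.
Maximum is 18 at (s,t)=(2,0).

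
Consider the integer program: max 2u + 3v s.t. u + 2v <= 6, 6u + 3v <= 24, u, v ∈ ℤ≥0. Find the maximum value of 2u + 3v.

(u,v)=(2,2): 1·2+2·2=6≤6, 6·2+3·2=18≤24, objective 10.
(u,v)=(3,1): 1·3+2·1=5≤6, 6·3+3·1=21≤24, objective 9.
Maximum is 10 at (u,v)=(2,2).

10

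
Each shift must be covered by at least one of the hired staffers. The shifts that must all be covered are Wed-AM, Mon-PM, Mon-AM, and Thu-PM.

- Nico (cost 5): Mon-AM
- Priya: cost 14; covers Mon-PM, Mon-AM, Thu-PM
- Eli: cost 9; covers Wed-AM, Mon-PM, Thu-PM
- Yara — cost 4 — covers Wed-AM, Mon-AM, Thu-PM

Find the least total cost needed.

Choose Eli and Yara: together they cover Wed-AM, Mon-PM, Mon-AM, Thu-PM — every shift.
Total cost: 9 + 4 = 13.

13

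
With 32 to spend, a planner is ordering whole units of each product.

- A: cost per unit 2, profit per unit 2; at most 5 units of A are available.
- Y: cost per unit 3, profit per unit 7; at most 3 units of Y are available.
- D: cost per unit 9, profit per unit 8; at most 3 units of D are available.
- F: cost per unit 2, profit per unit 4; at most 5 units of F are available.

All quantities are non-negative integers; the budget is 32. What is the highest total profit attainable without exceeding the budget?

53

1×A, 3×Y, 1×D, and 5×F: cost 30 ≤ 32, profit 1·2 + 3·7 + 1·8 + 5·4 = 51.
2×A, 3×Y, 1×D, and 5×F: cost 32 ≤ 32, profit 2·2 + 3·7 + 1·8 + 5·4 = 53.
Best is 53.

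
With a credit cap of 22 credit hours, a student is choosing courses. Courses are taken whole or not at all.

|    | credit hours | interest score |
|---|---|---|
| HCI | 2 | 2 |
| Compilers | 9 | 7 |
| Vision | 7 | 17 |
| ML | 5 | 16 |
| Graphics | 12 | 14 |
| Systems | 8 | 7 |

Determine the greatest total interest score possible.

42

Treat it as a binary knapsack problem.
Allowing fractional choices, the relaxed optimum would be about 44.7, but courses are indivisible.
Vision + ML + Systems: credit hours 7 + 5 + 8 = 20 ≤ 22, interest score 17 + 16 + 7 = 40.
HCI + Vision + ML + Systems: credit hours 2 + 7 + 5 + 8 = 22 ≤ 22, interest score 2 + 17 + 16 + 7 = 42.
Best is HCI, Vision, ML, and Systems with total interest score 42.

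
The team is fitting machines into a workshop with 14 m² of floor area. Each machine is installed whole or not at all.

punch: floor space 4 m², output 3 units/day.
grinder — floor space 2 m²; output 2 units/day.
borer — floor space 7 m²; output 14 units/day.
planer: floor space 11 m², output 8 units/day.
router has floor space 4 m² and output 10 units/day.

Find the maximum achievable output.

26

Allowing fractional choices, the relaxed optimum would be about 26.8, but machines are indivisible.
borer + router: floor space 7 + 4 = 11 ≤ 14, output 14 + 10 = 24.
punch + grinder + borer: floor space 4 + 2 + 7 = 13 ≤ 14, output 3 + 2 + 14 = 19.
grinder + borer + router: floor space 2 + 7 + 4 = 13 ≤ 14, output 2 + 14 + 10 = 26.
Best is grinder, borer, and router with total output 26.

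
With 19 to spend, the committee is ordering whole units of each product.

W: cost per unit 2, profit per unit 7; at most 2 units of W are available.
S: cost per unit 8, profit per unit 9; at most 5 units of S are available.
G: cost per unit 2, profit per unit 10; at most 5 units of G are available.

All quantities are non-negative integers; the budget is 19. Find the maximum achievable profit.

64

This is a bounded integer knapsack.
G has the best ratio (10/2); taking only G gives at most 5×10 = 50 (stopped by the supply cap of 5).
Mixing does better — 2×W and 5×G: cost 14 ≤ 19, profit 2·7 + 5·10 = 64.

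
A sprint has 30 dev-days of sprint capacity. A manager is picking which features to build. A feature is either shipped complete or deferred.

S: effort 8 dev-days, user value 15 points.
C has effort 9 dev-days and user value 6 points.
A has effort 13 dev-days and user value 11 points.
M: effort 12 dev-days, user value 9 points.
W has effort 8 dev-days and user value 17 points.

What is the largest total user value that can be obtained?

This is an integer program with binary decision variables.
S + A + W: effort 8 + 13 + 8 = 29 ≤ 30, user value 15 + 11 + 17 = 43.
S + M + W: effort 8 + 12 + 8 = 28 ≤ 30, user value 15 + 9 + 17 = 41.
S + C + W: effort 8 + 9 + 8 = 25 ≤ 30, user value 15 + 6 + 17 = 38.
Best is S, A, and W with total user value 43.

43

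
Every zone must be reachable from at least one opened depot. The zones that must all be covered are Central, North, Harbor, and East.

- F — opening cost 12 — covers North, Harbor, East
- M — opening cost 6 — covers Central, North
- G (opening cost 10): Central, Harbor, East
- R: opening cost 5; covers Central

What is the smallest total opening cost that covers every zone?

16

Choose M and G: together they cover Central, North, Harbor, East — every zone.
Total opening cost: 6 + 10 = 16.
No cover costs less than 16.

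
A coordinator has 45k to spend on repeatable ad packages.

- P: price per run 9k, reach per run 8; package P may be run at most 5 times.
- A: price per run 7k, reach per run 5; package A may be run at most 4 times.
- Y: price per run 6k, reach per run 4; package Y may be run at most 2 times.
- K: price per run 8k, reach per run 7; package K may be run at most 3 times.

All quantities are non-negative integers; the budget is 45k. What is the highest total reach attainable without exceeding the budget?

40

This is a bounded integer knapsack.
4×P and 1×K: price 44 ≤ 45, reach 4·8 + 1·7 = 39.
5×P: price 45 ≤ 45, reach 5·8 = 40.
Best is 40.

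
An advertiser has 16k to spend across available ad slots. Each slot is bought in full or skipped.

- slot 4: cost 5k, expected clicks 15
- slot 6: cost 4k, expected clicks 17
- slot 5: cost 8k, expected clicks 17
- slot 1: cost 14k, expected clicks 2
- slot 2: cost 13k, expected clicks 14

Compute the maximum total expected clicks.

34

Take slot 6 and slot 5: cost 4 + 8 = 12 ≤ 16, expected clicks 17 + 17 = 34.
No other feasible combination does better.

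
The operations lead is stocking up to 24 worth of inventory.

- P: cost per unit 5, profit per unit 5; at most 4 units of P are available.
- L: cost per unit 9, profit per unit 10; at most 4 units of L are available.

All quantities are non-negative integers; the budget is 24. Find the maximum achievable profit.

25

L has the best ratio (10/9); taking only L gives at most 2×10 = 20 (stopped by the cost limit).
Mixing does better — 1×P and 2×L: cost 23 ≤ 24, profit 1·5 + 2·10 = 25.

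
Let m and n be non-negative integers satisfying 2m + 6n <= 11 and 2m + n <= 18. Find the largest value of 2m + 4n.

10

(m,n)=(5,0) is feasible, giving 10.
(m,n)=(4,0) is feasible, giving 8.
The best lattice point is (5,0), giving 10.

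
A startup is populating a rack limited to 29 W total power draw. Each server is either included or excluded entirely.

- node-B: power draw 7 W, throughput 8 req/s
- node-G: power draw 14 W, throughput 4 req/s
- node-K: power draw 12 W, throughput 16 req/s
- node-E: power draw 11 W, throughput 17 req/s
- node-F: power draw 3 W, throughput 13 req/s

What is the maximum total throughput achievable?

Allowing fractional choices, the relaxed optimum would be about 49.4, but servers are indivisible.
node-B + node-K + node-F: power draw 7 + 12 + 3 = 22 ≤ 29, throughput 8 + 16 + 13 = 37.
node-K + node-E + node-F: power draw 12 + 11 + 3 = 26 ≤ 29, throughput 16 + 17 + 13 = 46.
node-B + node-E + node-F: power draw 7 + 11 + 3 = 21 ≤ 29, throughput 8 + 17 + 13 = 38.
Best is node-K, node-E, and node-F with total throughput 46.

46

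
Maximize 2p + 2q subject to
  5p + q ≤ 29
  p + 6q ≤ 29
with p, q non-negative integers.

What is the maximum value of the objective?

18

(p,q)=(5,4): 5·5+1·4=29≤29, 1·5+6·4=29≤29, objective 18.
(p,q)=(4,4): 5·4+1·4=24≤29, 1·4+6·4=28≤29, objective 16.
(p,q)=(5,3): 5·5+1·3=28≤29, 1·5+6·3=23≤29, objective 16.
The best lattice point is (5,4), giving 18.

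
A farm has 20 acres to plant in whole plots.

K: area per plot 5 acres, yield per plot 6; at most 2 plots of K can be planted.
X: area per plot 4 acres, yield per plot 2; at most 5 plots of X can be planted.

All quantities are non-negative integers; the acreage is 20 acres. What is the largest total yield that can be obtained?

Take 2×K and 2×X: area 18 ≤ 20, yield 2·6 + 2·2 = 16.
K has the best ratio (6/5) and is taken to its limit of 2; remaining capacity is filled optimally with the others.

16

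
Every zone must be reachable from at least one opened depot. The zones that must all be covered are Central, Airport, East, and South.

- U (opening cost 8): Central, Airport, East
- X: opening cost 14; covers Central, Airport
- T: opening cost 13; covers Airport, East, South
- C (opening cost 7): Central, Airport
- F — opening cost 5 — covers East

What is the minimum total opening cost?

The greedy cost-per-new-zone heuristic would pick U and T for 21, but a cheaper cover exists.
Choose T and C: together they cover Central, Airport, East, South — every zone.
Total opening cost: 13 + 7 = 20.
No cover costs less than 20.

20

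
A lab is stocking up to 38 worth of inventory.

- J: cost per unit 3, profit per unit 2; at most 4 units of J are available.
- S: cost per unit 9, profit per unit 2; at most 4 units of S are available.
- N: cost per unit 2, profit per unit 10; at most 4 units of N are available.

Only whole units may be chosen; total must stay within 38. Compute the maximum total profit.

52

Take 4×J, 2×S, and 4×N: cost 38 ≤ 38, profit 4·2 + 2·2 + 4·10 = 52.
N has the best ratio (10/2) and is taken to its limit of 4; remaining capacity is filled optimally with the others.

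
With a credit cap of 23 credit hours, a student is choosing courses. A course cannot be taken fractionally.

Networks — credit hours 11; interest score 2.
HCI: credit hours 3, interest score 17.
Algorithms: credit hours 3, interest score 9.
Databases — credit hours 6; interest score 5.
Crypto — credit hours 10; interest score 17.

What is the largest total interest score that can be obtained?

48

Allowing fractional choices, the relaxed optimum would be about 48.2, but courses are indivisible.
HCI + Algorithms + Databases + Crypto: credit hours 3 + 3 + 6 + 10 = 22 ≤ 23, interest score 17 + 9 + 5 + 17 = 48.
HCI + Algorithms + Crypto: credit hours 3 + 3 + 10 = 16 ≤ 23, interest score 17 + 9 + 17 = 43.
HCI + Databases + Crypto: credit hours 3 + 6 + 10 = 19 ≤ 23, interest score 17 + 5 + 17 = 39.
Best is HCI, Algorithms, Databases, and Crypto with total interest score 48.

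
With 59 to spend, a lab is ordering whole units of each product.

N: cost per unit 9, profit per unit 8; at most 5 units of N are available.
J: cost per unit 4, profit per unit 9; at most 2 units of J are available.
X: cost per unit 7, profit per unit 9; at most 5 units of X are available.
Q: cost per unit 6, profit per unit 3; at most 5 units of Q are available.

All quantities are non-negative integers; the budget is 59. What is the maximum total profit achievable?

J has the best ratio (9/4); taking only J gives at most 2×9 = 18 (stopped by the supply cap of 2).
Mixing does better — 1×N, 2×J, 5×X, and 1×Q: cost 58 ≤ 59, profit 1·8 + 2·9 + 5·9 + 1·3 = 74.

74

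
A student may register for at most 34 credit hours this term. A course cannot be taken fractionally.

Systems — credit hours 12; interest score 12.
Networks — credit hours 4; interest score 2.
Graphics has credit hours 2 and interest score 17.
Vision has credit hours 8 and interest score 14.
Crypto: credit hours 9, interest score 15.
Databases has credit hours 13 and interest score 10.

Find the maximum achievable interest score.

58

Allowing fractional choices, the relaxed optimum would be about 60.3, but courses are indivisible.
Systems + Graphics + Vision + Crypto: credit hours 12 + 2 + 8 + 9 = 31 ≤ 34, interest score 12 + 17 + 14 + 15 = 58.
Networks + Graphics + Vision + Crypto: credit hours 4 + 2 + 8 + 9 = 23 ≤ 34, interest score 2 + 17 + 14 + 15 = 48.
Graphics + Vision + Crypto + Databases: credit hours 2 + 8 + 9 + 13 = 32 ≤ 34, interest score 17 + 14 + 15 + 10 = 56.
Best is Systems, Graphics, Vision, and Crypto with total interest score 58.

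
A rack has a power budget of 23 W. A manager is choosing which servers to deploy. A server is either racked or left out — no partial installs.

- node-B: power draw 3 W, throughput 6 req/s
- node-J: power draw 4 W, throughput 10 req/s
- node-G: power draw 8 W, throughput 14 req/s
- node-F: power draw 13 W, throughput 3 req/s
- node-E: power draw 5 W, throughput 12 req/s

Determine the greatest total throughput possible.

42

node-J + node-G + node-E: power draw 4 + 8 + 5 = 17 ≤ 23, throughput 10 + 14 + 12 = 36.
node-B + node-G + node-E: power draw 3 + 8 + 5 = 16 ≤ 23, throughput 6 + 14 + 12 = 32.
node-B + node-J + node-G + node-E: power draw 3 + 4 + 8 + 5 = 20 ≤ 23, throughput 6 + 10 + 14 + 12 = 42.
Best is node-B, node-J, node-G, and node-E with total throughput 42.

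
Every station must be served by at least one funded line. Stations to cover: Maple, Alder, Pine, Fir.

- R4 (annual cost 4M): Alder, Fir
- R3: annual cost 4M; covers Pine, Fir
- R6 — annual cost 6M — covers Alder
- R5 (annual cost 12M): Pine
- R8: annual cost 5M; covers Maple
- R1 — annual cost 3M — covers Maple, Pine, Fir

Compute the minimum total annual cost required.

This is an integer covering problem.
Choose R4 and R1: together they cover Maple, Alder, Pine, Fir — every station.
Total annual cost: 4 + 3 = 7.
No cover costs less than 7.

7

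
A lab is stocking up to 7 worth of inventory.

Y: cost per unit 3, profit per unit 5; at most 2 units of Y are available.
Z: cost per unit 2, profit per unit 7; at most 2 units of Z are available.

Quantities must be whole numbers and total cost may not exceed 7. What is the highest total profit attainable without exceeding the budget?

19

Take 1×Y and 2×Z: cost 7 ≤ 7, profit 1·5 + 2·7 = 19.
Z has the best ratio (7/2) and is taken to its limit of 2; remaining capacity is filled optimally with the others.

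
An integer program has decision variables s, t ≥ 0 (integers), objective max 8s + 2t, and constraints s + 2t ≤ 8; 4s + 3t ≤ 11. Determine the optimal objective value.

The continuous relaxation peaks at (2.75, 0) with value 22.00; rounding to a feasible lattice point costs some objective.
(s,t)=(2,1): 1·2+2·1=4≤8, 4·2+3·1=11≤11, objective 18.
(s,t)=(2,0): 1·2+2·0=2≤8, 4·2+3·0=8≤11, objective 16.
(s,t)=(1,2): 1·1+2·2=5≤8, 4·1+3·2=10≤11, objective 12.
The best lattice point is (2,1), giving 18.

18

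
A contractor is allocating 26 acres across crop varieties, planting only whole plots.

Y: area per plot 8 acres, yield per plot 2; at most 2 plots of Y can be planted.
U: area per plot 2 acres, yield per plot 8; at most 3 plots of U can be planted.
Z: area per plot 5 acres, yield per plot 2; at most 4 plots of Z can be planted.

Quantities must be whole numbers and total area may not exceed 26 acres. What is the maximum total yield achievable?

Take 3×U and 4×Z: area 26 ≤ 26, yield 3·8 + 4·2 = 32.
U has the best ratio (8/2) and is taken to its limit of 3; remaining capacity is filled optimally with the others.

32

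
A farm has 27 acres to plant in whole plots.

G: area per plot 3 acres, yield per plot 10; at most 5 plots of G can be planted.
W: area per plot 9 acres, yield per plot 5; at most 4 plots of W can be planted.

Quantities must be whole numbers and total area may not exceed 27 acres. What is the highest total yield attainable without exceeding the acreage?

This is a bounded integer knapsack.
G has the best ratio (10/3); taking only G gives at most 5×10 = 50 (stopped by the supply cap of 5).
Mixing does better — 5×G and 1×W: area 24 ≤ 27, yield 5·10 + 1·5 = 55.

55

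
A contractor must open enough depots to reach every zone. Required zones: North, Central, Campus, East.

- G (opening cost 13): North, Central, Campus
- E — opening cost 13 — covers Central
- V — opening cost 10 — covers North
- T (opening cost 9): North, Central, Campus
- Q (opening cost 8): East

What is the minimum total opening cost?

Choose T and Q: together they cover North, Central, Campus, East — every zone.
Total opening cost: 9 + 8 = 17.
No cover costs less than 17.

17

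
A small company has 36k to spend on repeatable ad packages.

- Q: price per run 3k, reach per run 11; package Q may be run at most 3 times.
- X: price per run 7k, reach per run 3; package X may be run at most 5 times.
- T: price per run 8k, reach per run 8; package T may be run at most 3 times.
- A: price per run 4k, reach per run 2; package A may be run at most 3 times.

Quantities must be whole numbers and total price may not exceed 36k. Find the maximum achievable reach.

57

3×Q and 3×T: price 33 ≤ 36, reach 3·11 + 3·8 = 57.
3×Q, 1×X, 2×T, and 1×A: price 36 ≤ 36, reach 3·11 + 1·3 + 2·8 + 1·2 = 54.
Best is 57.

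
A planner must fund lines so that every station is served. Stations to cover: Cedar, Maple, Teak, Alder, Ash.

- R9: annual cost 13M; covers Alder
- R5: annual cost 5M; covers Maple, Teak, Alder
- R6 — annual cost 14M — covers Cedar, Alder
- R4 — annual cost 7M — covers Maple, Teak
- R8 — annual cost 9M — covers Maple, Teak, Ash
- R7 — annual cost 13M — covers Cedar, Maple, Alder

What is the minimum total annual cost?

22

This is an integer covering problem.
Choose R8 and R7: together they cover Cedar, Maple, Teak, Alder, Ash — every station.
Total annual cost: 9 + 13 = 22.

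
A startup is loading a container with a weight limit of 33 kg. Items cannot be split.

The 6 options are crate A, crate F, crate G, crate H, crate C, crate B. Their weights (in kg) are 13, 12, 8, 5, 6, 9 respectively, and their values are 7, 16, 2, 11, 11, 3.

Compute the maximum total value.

This is an integer program with binary decision variables.
crate F + crate H + crate C + crate B: weight 12 + 5 + 6 + 9 = 32 ≤ 33, value 16 + 11 + 11 + 3 = 41.
crate F + crate H + crate C: weight 12 + 5 + 6 = 23 ≤ 33, value 16 + 11 + 11 = 38.
crate F + crate G + crate H + crate C: weight 12 + 8 + 5 + 6 = 31 ≤ 33, value 16 + 2 + 11 + 11 = 40.
Best is crate F, crate H, crate C, and crate B with total value 41.

41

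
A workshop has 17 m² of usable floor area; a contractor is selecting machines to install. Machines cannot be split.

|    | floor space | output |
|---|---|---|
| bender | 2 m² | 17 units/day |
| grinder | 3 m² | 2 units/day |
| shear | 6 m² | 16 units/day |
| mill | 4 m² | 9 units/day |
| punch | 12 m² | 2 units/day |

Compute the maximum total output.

44

This is an integer program with binary decision variables.
bender + grinder + shear: floor space 2 + 3 + 6 = 11 ≤ 17, output 17 + 2 + 16 = 35.
bender + shear + mill: floor space 2 + 6 + 4 = 12 ≤ 17, output 17 + 16 + 9 = 42.
bender + grinder + shear + mill: floor space 2 + 3 + 6 + 4 = 15 ≤ 17, output 17 + 2 + 16 + 9 = 44.
Best is bender, grinder, shear, and mill with total output 44.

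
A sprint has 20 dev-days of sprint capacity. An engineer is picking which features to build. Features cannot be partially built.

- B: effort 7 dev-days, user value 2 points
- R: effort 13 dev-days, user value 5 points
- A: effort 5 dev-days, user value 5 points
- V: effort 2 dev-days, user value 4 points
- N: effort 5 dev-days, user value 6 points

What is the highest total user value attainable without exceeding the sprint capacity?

Allowing fractional choices, the relaxed optimum would be about 18.1, but features are indivisible.
B + A + V + N: effort 7 + 5 + 2 + 5 = 19 ≤ 20, user value 2 + 5 + 4 + 6 = 17.
A + V + N: effort 5 + 2 + 5 = 12 ≤ 20, user value 5 + 4 + 6 = 15.
R + V + N: effort 13 + 2 + 5 = 20 ≤ 20, user value 5 + 4 + 6 = 15.
Best is B, A, V, and N with total user value 17.

17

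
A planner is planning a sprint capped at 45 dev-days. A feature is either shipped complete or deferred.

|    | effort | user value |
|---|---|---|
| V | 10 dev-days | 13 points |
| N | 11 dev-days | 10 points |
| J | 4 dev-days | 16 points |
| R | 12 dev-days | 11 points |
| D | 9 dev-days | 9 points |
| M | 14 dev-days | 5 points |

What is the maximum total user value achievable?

V + J + R + D: effort 10 + 4 + 12 + 9 = 35 ≤ 45, user value 13 + 16 + 11 + 9 = 49.
V + N + J + R: effort 10 + 11 + 4 + 12 = 37 ≤ 45, user value 13 + 10 + 16 + 11 = 50.
V + N + J + D: effort 10 + 11 + 4 + 9 = 34 ≤ 45, user value 13 + 10 + 16 + 9 = 48.
Best is V, N, J, and R with total user value 50.

50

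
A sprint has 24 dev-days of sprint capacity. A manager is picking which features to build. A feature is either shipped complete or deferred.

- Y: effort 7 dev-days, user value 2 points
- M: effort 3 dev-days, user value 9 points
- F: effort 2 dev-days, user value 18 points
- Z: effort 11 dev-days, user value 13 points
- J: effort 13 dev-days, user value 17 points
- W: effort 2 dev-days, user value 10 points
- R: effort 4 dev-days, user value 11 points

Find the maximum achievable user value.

65

M + F + Z + W + R: effort 3 + 2 + 11 + 2 + 4 = 22 ≤ 24, user value 9 + 18 + 13 + 10 + 11 = 61.
M + F + J + W + R: effort 3 + 2 + 13 + 2 + 4 = 24 ≤ 24, user value 9 + 18 + 17 + 10 + 11 = 65.
Best is M, F, J, W, and R with total user value 65.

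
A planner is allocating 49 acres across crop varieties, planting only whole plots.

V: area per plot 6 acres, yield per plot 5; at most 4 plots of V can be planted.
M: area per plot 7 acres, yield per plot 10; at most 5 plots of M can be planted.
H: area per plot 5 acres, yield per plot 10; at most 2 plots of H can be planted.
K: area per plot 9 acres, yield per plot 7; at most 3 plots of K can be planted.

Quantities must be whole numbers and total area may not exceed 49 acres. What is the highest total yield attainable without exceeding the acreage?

70

4×M, 2×H, and 1×K: area 47 ≤ 49, yield 4·10 + 2·10 + 1·7 = 67.
5×M and 2×H: area 45 ≤ 49, yield 5·10 + 2·10 = 70.
Best is 70.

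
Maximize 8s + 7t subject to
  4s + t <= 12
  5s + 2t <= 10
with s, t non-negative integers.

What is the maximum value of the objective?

(s,t)=(0,5): 4·0+1·5=5≤12, 5·0+2·5=10≤10, objective 35.
(s,t)=(0,4): 4·0+1·4=4≤12, 5·0+2·4=8≤10, objective 28.
The best lattice point is (0,5), giving 35.

35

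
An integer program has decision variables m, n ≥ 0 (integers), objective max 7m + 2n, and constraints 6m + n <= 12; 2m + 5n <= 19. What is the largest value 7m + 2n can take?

(m,n)=(2,0): 6·2+1·0=12≤12, 2·2+5·0=4≤19, objective 14.
(m,n)=(1,3): 6·1+1·3=9≤12, 2·1+5·3=17≤19, objective 13.
(m,n)=(1,2): 6·1+1·2=8≤12, 2·1+5·2=12≤19, objective 11.
No feasible integer point exceeds 14.

14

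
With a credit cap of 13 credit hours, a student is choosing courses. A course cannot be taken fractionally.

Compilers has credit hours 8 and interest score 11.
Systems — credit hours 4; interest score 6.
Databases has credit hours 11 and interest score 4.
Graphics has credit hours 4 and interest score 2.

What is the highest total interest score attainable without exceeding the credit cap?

Compilers + Systems: credit hours 8 + 4 = 12 ≤ 13, interest score 11 + 6 = 17.
Compilers + Graphics: credit hours 8 + 4 = 12 ≤ 13, interest score 11 + 2 = 13.
Compilers: credit hours 8 ≤ 13, interest score 11.
Best is Compilers and Systems with total interest score 17.

17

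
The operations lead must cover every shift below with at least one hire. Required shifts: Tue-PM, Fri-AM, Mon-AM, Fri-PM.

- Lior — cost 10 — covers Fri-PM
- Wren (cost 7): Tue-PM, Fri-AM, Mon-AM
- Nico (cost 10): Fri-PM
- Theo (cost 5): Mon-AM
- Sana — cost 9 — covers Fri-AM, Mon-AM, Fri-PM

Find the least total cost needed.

16

This is an integer covering problem.
Choose Wren and Sana: together they cover Tue-PM, Fri-AM, Mon-AM, Fri-PM — every shift.
Total cost: 7 + 9 = 16.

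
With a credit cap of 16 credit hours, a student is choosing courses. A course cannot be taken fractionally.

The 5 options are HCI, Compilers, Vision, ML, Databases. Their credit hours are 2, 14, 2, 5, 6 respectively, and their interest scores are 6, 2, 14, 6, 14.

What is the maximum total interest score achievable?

Allowing fractional choices, the relaxed optimum would be about 40.1, but courses are indivisible.
HCI + Vision + Databases: credit hours 2 + 2 + 6 = 10 ≤ 16, interest score 6 + 14 + 14 = 34.
HCI + Vision + ML + Databases: credit hours 2 + 2 + 5 + 6 = 15 ≤ 16, interest score 6 + 14 + 6 + 14 = 40.
Best is HCI, Vision, ML, and Databases with total interest score 40.

40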